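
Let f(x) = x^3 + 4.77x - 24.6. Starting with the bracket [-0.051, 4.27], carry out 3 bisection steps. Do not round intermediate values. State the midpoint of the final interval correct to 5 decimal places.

2.37956

f(-0.051000) = -24.843403, f(4.270000) = 73.622383 (opposite signs)
step 1: m = 2.109500, f(m) = -5.150431 < 0 → root in [2.109500, 4.270000]
step 2: m = 3.189750, f(m) = 23.069235 > 0 → root in [2.109500, 3.189750]
step 3: m = 2.649625, f(m) = 6.640437 > 0 → root in [2.109500, 2.649625]
Midpoint of [2.109500, 2.649625] = 2.379562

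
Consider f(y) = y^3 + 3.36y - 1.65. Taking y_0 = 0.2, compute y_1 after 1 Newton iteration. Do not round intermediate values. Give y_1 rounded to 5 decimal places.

0.47874

f'(y) = 3y^2 + 3.36
y_0 = 0.200000: f = -0.970000, f' = 3.480000 → y_1 = 0.200000 - (-0.970000)/(3.480000) = 0.478736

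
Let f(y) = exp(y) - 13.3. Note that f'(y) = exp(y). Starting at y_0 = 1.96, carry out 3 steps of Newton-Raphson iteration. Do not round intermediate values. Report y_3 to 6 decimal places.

y_0 = 1.960000: f = -6.200673, f' = 7.099327 → y_1 = 1.960000 - (-6.200673)/(7.099327) = 2.833417
y_1 = 2.833417: f = 3.703462, f' = 17.003462 → y_2 = 2.833417 - (3.703462)/(17.003462) = 2.615611
y_2 = 2.615611: f = 0.375564, f' = 13.675564 → y_3 = 2.615611 - (0.375564)/(13.675564) = 2.588148

2.588148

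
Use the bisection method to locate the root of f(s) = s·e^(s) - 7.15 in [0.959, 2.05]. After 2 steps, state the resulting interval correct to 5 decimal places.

f(0.959000) = -4.647886, f(2.050000) = 8.774197 (opposite signs)
step 1: m = 1.504500, f(m) = -0.376888 < 0 → root in [1.504500, 2.050000]
step 2: m = 1.777250, f(m) = 3.359895 > 0 → root in [1.504500, 1.777250]

[1.50450, 1.77725]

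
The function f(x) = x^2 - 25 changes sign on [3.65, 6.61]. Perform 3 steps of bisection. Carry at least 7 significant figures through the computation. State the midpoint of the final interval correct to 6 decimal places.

f(3.650000) = -11.677500, f(6.610000) = 18.692100 (opposite signs)
step 1: m = 5.130000, f(m) = 1.316900 > 0 → root in [3.650000, 5.130000]
step 2: m = 4.390000, f(m) = -5.727900 < 0 → root in [4.390000, 5.130000]
step 3: m = 4.760000, f(m) = -2.342400 < 0 → root in [4.760000, 5.130000]
Midpoint of [4.760000, 5.130000] = 4.945000

4.945000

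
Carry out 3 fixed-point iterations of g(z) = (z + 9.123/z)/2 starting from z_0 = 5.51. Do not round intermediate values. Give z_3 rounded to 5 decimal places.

3.02075

z_1 = g(5.510000) = 3.582858
z_2 = g(3.582858) = 3.064575
z_3 = g(3.064575) = 3.020748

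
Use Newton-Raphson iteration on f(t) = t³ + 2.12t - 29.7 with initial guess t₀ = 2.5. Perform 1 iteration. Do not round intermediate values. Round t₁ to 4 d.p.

Newton update: t ← t − f(t)/f'(t).
f'(t) = 3t² + 2.12
t_0 = 2.500000: f = -8.775000, f' = 20.870000 → t_1 = 2.500000 - (-8.775000)/(20.870000) = 2.920460

2.9205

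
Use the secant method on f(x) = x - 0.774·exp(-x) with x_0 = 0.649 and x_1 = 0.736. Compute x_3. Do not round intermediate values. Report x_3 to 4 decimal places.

f(x_0) = 0.244532, f(x_1) = 0.365234
x_2 = 0.736000 - (0.365234)·(0.736000 - 0.649000)/(0.365234 - (0.244532)) = 0.472744; f(x_2) = -0.009682
x_3 = 0.472744 - (-0.009682)·(0.472744 - 0.736000)/(-0.009682 - (0.365234)) = 0.479543; f(x_3) = 0.000385

0.4795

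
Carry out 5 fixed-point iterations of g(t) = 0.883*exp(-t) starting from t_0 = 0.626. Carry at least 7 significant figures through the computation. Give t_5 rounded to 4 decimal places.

0.5194

t_1 = g(0.626000) = 0.472163
t_2 = g(0.472163) = 0.550684
t_3 = g(0.550684) = 0.509098
t_4 = g(0.509098) = 0.530716
t_5 = g(0.530716) = 0.519366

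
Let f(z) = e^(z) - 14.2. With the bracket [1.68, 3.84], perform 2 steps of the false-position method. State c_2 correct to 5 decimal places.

False-position update: c = (a·f(b) − b·f(a))/(f(b) − f(a)); replace the endpoint whose sign matches f(c).
f(1.680000) = -8.834444, f(3.840000) = 32.325474
step 1: c = 2.143616, f(c) = -5.669772 < 0 → new bracket [2.143616, 3.840000]
step 2: c = 2.396756, f(c) = -3.212526 < 0 → new bracket [2.396756, 3.840000]

2.39676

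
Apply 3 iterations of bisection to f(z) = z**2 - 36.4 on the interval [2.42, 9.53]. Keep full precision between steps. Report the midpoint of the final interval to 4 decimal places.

6.4194

f(2.420000) = -30.543600, f(9.530000) = 54.420900 (opposite signs)
step 1: m = 5.975000, f(m) = -0.699375 < 0 → root in [5.975000, 9.530000]
step 2: m = 7.752500, f(m) = 23.701256 > 0 → root in [5.975000, 7.752500]
step 3: m = 6.863750, f(m) = 10.711064 > 0 → root in [5.975000, 6.863750]
Midpoint of [5.975000, 6.863750] = 6.419375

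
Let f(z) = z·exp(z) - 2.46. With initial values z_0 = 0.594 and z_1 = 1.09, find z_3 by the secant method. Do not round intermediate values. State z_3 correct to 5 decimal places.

f(z_0) = -1.384136, f(z_1) = 0.781959
z_2 = 1.090000 - (0.781959)·(1.090000 - 0.594000)/(0.781959 - (-1.384136)) = 0.910944; f(z_2) = -0.194782
z_3 = 0.910944 - (-0.194782)·(0.910944 - 1.090000)/(-0.194782 - (0.781959)) = 0.946652; f(z_3) = -0.020416

0.94665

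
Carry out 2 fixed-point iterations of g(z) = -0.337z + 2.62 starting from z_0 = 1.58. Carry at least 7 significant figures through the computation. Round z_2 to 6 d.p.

z_1 = g(1.580000) = 2.087540
z_2 = g(2.087540) = 1.916499

1.916499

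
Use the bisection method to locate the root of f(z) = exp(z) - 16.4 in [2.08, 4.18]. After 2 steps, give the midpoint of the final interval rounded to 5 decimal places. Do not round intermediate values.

f(2.080000) = -8.395531, f(4.180000) = 48.965853 (opposite signs)
step 1: m = 3.130000, f(m) = 6.473980 > 0 → root in [2.080000, 3.130000]
step 2: m = 2.605000, f(m) = -2.868775 < 0 → root in [2.605000, 3.130000]
Midpoint of [2.605000, 3.130000] = 2.867500

2.86750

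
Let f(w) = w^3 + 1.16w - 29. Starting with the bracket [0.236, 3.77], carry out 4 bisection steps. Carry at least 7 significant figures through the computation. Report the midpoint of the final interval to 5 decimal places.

2.99694

f(0.236000) = -28.713096, f(3.770000) = 28.955833 (opposite signs)
step 1: m = 2.003000, f(m) = -18.640466 < 0 → root in [2.003000, 3.770000]
step 2: m = 2.886500, f(m) = -1.601682 < 0 → root in [2.886500, 3.770000]
step 3: m = 3.328250, f(m) = 11.728621 > 0 → root in [2.886500, 3.328250]
step 4: m = 3.107375, f(m) = 4.608682 > 0 → root in [2.886500, 3.107375]
Midpoint of [2.886500, 3.107375] = 2.996937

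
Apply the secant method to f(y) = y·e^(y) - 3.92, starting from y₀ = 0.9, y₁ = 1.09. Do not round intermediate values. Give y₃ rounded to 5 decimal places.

Secant update: y_(k+1) = y_k − f(y_k)·(y_k − y_(k-1))/(f(y_k) − f(y_(k-1))).
f(y_0) = -1.706357, f(y_1) = -0.678041
y_2 = 1.090000 - (-0.678041)·(1.090000 - 0.900000)/(-0.678041 - (-1.706357)) = 1.215280; f(y_2) = 0.177001
y_3 = 1.215280 - (0.177001)·(1.215280 - 1.090000)/(0.177001 - (-0.678041)) = 1.189346; f(y_3) = -0.013077

1.18935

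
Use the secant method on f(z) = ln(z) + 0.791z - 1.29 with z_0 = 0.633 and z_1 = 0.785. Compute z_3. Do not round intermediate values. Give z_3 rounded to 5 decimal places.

1.28711

Secant update: z_(k+1) = z_k − f(z_k)·(z_k − z_(k-1))/(f(z_k) − f(z_(k-1))).
f(z_0) = -1.246582, f(z_1) = -0.911137
z_2 = 0.785000 - (-0.911137)·(0.785000 - 0.633000)/(-0.911137 - (-1.246582)) = 1.197862; f(z_2) = -0.161952
z_3 = 1.197862 - (-0.161952)·(1.197862 - 0.785000)/(-0.161952 - (-0.911137)) = 1.287111; f(z_3) = -0.019494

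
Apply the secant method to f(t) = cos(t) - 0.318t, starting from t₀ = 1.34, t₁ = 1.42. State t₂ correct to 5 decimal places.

1.18813

Secant update: t_(k+1) = t_k − f(t_k)·(t_k − t_(k-1))/(f(t_k) − f(t_(k-1))).
f(t_0) = -0.197367, f(t_1) = -0.301335
t_2 = 1.420000 - (-0.301335)·(1.420000 - 1.340000)/(-0.301335 - (-0.197367)) = 1.188131; f(t_2) = -0.004432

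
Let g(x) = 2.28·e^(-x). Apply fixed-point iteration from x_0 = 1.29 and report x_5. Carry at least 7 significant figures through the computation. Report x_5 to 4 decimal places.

x_1 = g(1.290000) = 0.627617
x_2 = g(0.627617) = 1.217206
x_3 = g(1.217206) = 0.675008
x_4 = g(0.675008) = 1.160867
x_5 = g(1.160867) = 0.714129

0.7141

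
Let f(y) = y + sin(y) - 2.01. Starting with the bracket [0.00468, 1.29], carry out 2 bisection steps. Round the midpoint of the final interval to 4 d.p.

f(0.004680) = -2.000640, f(1.290000) = 0.240835 (opposite signs)
step 1: m = 0.647340, f(m) = -0.759593 < 0 → root in [0.647340, 1.290000]
step 2: m = 0.968670, f(m) = -0.217197 < 0 → root in [0.968670, 1.290000]
Midpoint of [0.968670, 1.290000] = 1.129335

1.1293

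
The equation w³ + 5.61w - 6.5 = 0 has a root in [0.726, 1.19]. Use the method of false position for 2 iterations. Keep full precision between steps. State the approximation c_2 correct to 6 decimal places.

f(0.726000) = -2.044483, f(1.190000) = 1.861059
step 1: c = 0.968896, f(c) = -0.154934 < 0 → new bracket [0.968896, 1.190000]
step 2: c = 0.985888, f(c) = -0.010907 < 0 → new bracket [0.985888, 1.190000]

0.985888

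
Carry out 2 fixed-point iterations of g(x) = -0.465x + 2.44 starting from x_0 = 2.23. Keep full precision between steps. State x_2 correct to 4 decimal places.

x_1 = g(2.230000) = 1.403050
x_2 = g(1.403050) = 1.787582

1.7876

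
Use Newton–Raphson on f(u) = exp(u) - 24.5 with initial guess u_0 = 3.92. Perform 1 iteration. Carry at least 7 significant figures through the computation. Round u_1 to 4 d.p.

f'(u) = exp(u)
u_0 = 3.920000: f = 25.900445, f' = 50.400445 → u_1 = 3.920000 - (25.900445)/(50.400445) = 3.406107

3.4061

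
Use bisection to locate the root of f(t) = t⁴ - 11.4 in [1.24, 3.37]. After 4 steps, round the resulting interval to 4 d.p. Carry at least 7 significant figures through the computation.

f(1.240000) = -9.035786, f(3.370000) = 117.579178 (opposite signs)
step 1: m = 2.305000, f(m) = 16.828235 > 0 → root in [1.240000, 2.305000]
step 2: m = 1.772500, f(m) = -1.529368 < 0 → root in [1.772500, 2.305000]
step 3: m = 2.038750, f(m) = 5.876505 > 0 → root in [1.772500, 2.038750]
step 4: m = 1.905625, f(m) = 1.787114 > 0 → root in [1.772500, 1.905625]

[1.7725, 1.9056]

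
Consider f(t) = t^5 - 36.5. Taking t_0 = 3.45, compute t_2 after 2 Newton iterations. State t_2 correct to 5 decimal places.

2.36605

f'(t) = 5t^4
t_0 = 3.450000: f = 452.259797, f' = 708.347531 → t_1 = 3.450000 - (452.259797)/(708.347531) = 2.811528
t_1 = 2.811528: f = 139.175969, f' = 312.420764 → t_2 = 2.811528 - (139.175969)/(312.420764) = 2.366052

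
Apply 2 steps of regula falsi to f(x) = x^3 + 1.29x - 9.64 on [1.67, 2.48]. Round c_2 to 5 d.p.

1.91348

f(1.670000) = -2.828237, f(2.480000) = 8.812192
step 1: c = 1.866803, f(c) = -0.726102 < 0 → new bracket [1.866803, 2.480000]
step 2: c = 1.913483, f(c) = -0.165552 < 0 → new bracket [1.913483, 2.480000]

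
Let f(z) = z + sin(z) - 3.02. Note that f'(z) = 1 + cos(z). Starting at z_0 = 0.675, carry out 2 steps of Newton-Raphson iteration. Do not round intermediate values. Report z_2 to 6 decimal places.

2.051225

z_0 = 0.675000: f = -1.720103, f' = 1.780707 → z_1 = 0.675000 - (-1.720103)/(1.780707) = 1.640966
z_1 = 1.640966: f = -0.381495, f' = 0.929888 → z_2 = 1.640966 - (-0.381495)/(0.929888) = 2.051225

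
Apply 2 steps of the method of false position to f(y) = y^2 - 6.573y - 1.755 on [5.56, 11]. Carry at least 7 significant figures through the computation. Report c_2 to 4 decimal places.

f(5.560000) = -7.387280, f(11.000000) = 46.942000
step 1: c = 6.299690, f(c) = -3.476771 < 0 → new bracket [6.299690, 11.000000]
step 2: c = 6.623813, f(c) = -1.418424 < 0 → new bracket [6.623813, 11.000000]

6.6238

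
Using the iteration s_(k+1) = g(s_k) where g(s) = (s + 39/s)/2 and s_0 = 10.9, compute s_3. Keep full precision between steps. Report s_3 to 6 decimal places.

6.245367

s_1 = g(10.900000) = 7.238991
s_2 = g(7.238991) = 6.313241
s_3 = g(6.313241) = 6.245367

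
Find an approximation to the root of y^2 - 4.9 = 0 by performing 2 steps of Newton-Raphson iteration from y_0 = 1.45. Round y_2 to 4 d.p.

2.2220

f'(y) = 2y
y_0 = 1.450000: f = -2.797500, f' = 2.900000 → y_1 = 1.450000 - (-2.797500)/(2.900000) = 2.414655
y_1 = 2.414655: f = 0.930560, f' = 4.829310 → y_2 = 2.414655 - (0.930560)/(4.829310) = 2.221965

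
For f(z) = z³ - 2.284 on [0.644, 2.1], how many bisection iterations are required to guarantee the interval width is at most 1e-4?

Initial width b − a = 2.1 − 0.644 = 1.456000.
After n steps the width is (b−a)/2^n; need (b−a)/2^n ≤ 1e-4.
So n ≥ log₂(1.456000/1e-4) = log₂(14560.0000) ≈ 13.8297.
Hence n = 14.

14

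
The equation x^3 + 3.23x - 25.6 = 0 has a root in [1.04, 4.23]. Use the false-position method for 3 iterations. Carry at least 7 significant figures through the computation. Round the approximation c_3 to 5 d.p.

2.44565

False-position update: c = (a·f(b) − b·f(a))/(f(b) − f(a)); replace the endpoint whose sign matches f(c).
f(1.040000) = -21.115936, f(4.230000) = 63.749867
step 1: c = 1.833722, f(c) = -13.511124 < 0 → new bracket [1.833722, 4.230000]
step 2: c = 2.252774, f(c) = -6.890728 < 0 → new bracket [2.252774, 4.230000]
step 3: c = 2.445645, f(c) = -3.072718 < 0 → new bracket [2.445645, 4.230000]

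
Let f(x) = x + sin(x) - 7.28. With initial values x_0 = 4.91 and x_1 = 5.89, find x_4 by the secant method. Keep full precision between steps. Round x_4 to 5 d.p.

6.79209

Secant update: x_(k+1) = x_k − f(x_k)·(x_k − x_(k-1))/(f(x_k) − f(x_(k-1))).
f(x_0) = -3.350538, f(x_1) = -1.773133
x_2 = 5.890000 - (-1.773133)·(5.890000 - 4.910000)/(-1.773133 - (-3.350538)) = 6.991600; f(x_2) = 0.362230
x_3 = 6.991600 - (0.362230)·(6.991600 - 5.890000)/(0.362230 - (-1.773133)) = 6.804731; f(x_3) = 0.022952
x_4 = 6.804731 - (0.022952)·(6.804731 - 6.991600)/(0.022952 - (0.362230)) = 6.792089; f(x_4) = -0.000690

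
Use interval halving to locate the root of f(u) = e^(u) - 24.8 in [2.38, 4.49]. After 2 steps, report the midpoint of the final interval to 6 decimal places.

f(2.380000) = -13.995097, f(4.490000) = 64.321446 (opposite signs)
step 1: m = 3.435000, f(m) = 6.231413 > 0 → root in [2.380000, 3.435000]
step 2: m = 2.907500, f(m) = -6.489036 < 0 → root in [2.907500, 3.435000]
Midpoint of [2.907500, 3.435000] = 3.171250

3.171250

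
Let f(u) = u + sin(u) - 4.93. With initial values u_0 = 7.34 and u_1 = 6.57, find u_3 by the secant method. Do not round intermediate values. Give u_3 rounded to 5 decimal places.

f(u_0) = 3.280794, f(u_1) = 1.922898
u_2 = 6.570000 - (1.922898)·(6.570000 - 7.340000)/(1.922898 - (3.280794)) = 5.479613; f(u_2) = -0.170228
u_3 = 5.479613 - (-0.170228)·(5.479613 - 6.570000)/(-0.170228 - (1.922898)) = 5.568291; f(u_3) = -0.017247

5.56829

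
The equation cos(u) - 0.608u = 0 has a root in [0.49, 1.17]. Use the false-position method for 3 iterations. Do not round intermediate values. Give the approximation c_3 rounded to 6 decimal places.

False-position update: c = (a·f(b) − b·f(a))/(f(b) − f(a)); replace the endpoint whose sign matches f(c).
f(0.490000) = 0.584413, f(1.170000) = -0.321208
step 1: c = 0.928816, f(c) = 0.034063 > 0 → new bracket [0.928816, 1.170000]
step 2: c = 0.951940, f(c) = 0.001324 > 0 → new bracket [0.951940, 1.170000]
step 3: c = 0.952835, f(c) = 0.000050 > 0 → new bracket [0.952835, 1.170000]

0.952835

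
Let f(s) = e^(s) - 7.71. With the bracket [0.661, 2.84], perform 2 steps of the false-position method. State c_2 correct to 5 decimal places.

f(0.661000) = -5.773272, f(2.840000) = 9.405766
step 1: c = 1.489772, f(c) = -3.273917 < 0 → new bracket [1.489772, 2.840000]
step 2: c = 1.838403, f(c) = -1.423508 < 0 → new bracket [1.838403, 2.840000]

1.83840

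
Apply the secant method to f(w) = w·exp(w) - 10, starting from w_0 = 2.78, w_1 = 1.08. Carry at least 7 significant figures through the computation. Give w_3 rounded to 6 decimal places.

Secant update: w_(k+1) = w_k − f(w_k)·(w_k − w_(k-1))/(f(w_k) − f(w_(k-1))).
f(w_0) = 34.810878, f(w_1) = -6.819746
w_2 = 1.080000 - (-6.819746)·(1.080000 - 2.780000)/(-6.819746 - (34.810878)) = 1.358487; f(w_2) = -4.715078
w_3 = 1.358487 - (-4.715078)·(1.358487 - 1.080000)/(-4.715078 - (-6.819746)) = 1.982379; f(w_3) = 4.392055

1.982379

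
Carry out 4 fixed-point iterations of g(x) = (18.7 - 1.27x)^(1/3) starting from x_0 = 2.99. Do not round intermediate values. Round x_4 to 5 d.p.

2.49501

x_1 = g(2.990000) = 2.460868
x_2 = g(2.460868) = 2.497314
x_3 = g(2.497314) = 2.494838
x_4 = g(2.494838) = 2.495006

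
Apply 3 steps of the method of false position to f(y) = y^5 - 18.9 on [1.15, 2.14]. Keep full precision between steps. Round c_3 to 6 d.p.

f(1.150000) = -16.888643, f(2.140000) = 25.981655
step 1: c = 1.540008, f(c) = -10.238068 < 0 → new bracket [1.540008, 2.140000]
step 2: c = 1.709605, f(c) = -4.295762 < 0 → new bracket [1.709605, 2.140000]
step 3: c = 1.770669, f(c) = -1.494460 < 0 → new bracket [1.770669, 2.140000]

1.770669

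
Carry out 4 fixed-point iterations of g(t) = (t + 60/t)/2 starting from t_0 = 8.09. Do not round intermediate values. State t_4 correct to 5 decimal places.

7.74597

t_1 = g(8.090000) = 7.753282
t_2 = g(7.753282) = 7.745970
t_3 = g(7.745970) = 7.745967
t_4 = g(7.745967) = 7.745967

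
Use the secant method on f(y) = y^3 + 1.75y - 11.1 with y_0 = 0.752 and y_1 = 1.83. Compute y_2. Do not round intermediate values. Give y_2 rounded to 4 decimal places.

2.0813

Secant update: y_(k+1) = y_k − f(y_k)·(y_k − y_(k-1))/(f(y_k) − f(y_(k-1))).
f(y_0) = -9.358741, f(y_1) = -1.769013
y_2 = 1.830000 - (-1.769013)·(1.830000 - 0.752000)/(-1.769013 - (-9.358741)) = 2.081260; f(y_2) = 1.557483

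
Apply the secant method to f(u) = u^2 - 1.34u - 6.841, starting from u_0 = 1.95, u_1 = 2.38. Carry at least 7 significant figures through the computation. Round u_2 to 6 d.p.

3.840134

Secant update: u_(k+1) = u_k − f(u_k)·(u_k − u_(k-1))/(f(u_k) − f(u_(k-1))).
f(u_0) = -5.651500, f(u_1) = -4.365800
u_2 = 2.380000 - (-4.365800)·(2.380000 - 1.950000)/(-4.365800 - (-5.651500)) = 3.840134; f(u_2) = 2.759848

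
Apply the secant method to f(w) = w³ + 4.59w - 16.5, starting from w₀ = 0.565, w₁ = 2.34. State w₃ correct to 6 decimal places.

f(w_0) = -13.726288, f(w_1) = 7.053504
w_2 = 2.340000 - (7.053504)·(2.340000 - 0.565000)/(7.053504 - (-13.726288)) = 1.737493; f(w_2) = -3.279621
w_3 = 1.737493 - (-3.279621)·(1.737493 - 2.340000)/(-3.279621 - (7.053504)) = 1.928722; f(w_3) = -0.472379

1.928722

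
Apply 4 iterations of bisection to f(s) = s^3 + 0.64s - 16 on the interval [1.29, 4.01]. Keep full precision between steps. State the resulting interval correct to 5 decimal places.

f(1.290000) = -13.027711, f(4.010000) = 51.047601 (opposite signs)
step 1: m = 2.650000, f(m) = 4.305625 > 0 → root in [1.290000, 2.650000]
step 2: m = 1.970000, f(m) = -7.093827 < 0 → root in [1.970000, 2.650000]
step 3: m = 2.310000, f(m) = -2.195209 < 0 → root in [2.310000, 2.650000]
step 4: m = 2.480000, f(m) = 0.840192 > 0 → root in [2.310000, 2.480000]

[2.31000, 2.48000]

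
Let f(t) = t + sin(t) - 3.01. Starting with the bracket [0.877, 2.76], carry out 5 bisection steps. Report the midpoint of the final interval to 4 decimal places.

f(0.877000) = -1.364176, f(2.760000) = 0.122399 (opposite signs)
step 1: m = 1.818500, f(m) = -0.222022 < 0 → root in [1.818500, 2.760000]
step 2: m = 2.289250, f(m) = 0.032074 > 0 → root in [1.818500, 2.289250]
step 3: m = 2.053875, f(m) = -0.070556 < 0 → root in [2.053875, 2.289250]
step 4: m = 2.171562, f(m) = -0.013535 < 0 → root in [2.171562, 2.289250]
step 5: m = 2.230406, f(m) = 0.010638 > 0 → root in [2.171562, 2.230406]
Midpoint of [2.171562, 2.230406] = 2.200984

2.2010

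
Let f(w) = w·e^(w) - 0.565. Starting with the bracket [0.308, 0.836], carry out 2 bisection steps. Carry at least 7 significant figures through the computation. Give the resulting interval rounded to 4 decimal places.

f(0.308000) = -0.145904, f(0.836000) = 1.363752 (opposite signs)
step 1: m = 0.572000, f(m) = 0.448474 > 0 → root in [0.308000, 0.572000]
step 2: m = 0.440000, f(m) = 0.118191 > 0 → root in [0.308000, 0.440000]

[0.3080, 0.4400]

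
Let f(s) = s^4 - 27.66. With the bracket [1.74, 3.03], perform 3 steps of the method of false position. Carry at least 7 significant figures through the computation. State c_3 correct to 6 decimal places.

f(1.740000) = -18.493638, f(3.030000) = 56.628925
step 1: c = 2.057572, f(c) = -9.736623 < 0 → new bracket [2.057572, 3.030000]
step 2: c = 2.200239, f(c) = -4.224239 < 0 → new bracket [2.200239, 3.030000]
step 3: c = 2.257838, f(c) = -1.672104 < 0 → new bracket [2.257838, 3.030000]

2.257838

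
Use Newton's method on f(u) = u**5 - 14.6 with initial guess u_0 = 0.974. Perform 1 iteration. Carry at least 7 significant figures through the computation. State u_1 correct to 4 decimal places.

4.0237

f'(u) = 5u**4
u_0 = 0.974000: f = -13.723413, f' = 4.499931 → u_1 = 0.974000 - (-13.723413)/(4.499931) = 4.023694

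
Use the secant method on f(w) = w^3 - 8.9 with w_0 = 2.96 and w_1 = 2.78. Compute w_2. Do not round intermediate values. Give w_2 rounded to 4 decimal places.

2.2709

f(w_0) = 17.034336, f(w_1) = 12.584952
w_2 = 2.780000 - (12.584952)·(2.780000 - 2.960000)/(12.584952 - (17.034336)) = 2.270875; f(w_2) = 2.810619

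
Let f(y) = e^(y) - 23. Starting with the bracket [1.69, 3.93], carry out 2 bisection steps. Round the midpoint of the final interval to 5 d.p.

f(1.690000) = -17.580519, f(3.930000) = 27.906978 (opposite signs)
step 1: m = 2.810000, f(m) = -6.390082 < 0 → root in [2.810000, 3.930000]
step 2: m = 3.370000, f(m) = 6.078527 > 0 → root in [2.810000, 3.370000]
Midpoint of [2.810000, 3.370000] = 3.090000

3.09000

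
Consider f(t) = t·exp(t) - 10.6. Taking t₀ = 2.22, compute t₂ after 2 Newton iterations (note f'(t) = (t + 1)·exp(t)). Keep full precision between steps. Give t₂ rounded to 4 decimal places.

t_0 = 2.220000: f = 9.840275, f' = 29.647605 → t_1 = 2.220000 - (9.840275)/(29.647605) = 1.888092
t_1 = 1.888092: f = 1.874156, f' = 19.080907 → t_2 = 1.888092 - (1.874156)/(19.080907) = 1.789871

1.7899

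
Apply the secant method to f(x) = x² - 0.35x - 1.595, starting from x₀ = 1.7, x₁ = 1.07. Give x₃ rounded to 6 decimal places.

1.457001

f(x_0) = 0.700000, f(x_1) = -0.824600
x_2 = 1.070000 - (-0.824600)·(1.070000 - 1.700000)/(-0.824600 - (0.700000)) = 1.410744; f(x_2) = -0.098562
x_3 = 1.410744 - (-0.098562)·(1.410744 - 1.070000)/(-0.098562 - (-0.824600)) = 1.457001; f(x_3) = 0.017902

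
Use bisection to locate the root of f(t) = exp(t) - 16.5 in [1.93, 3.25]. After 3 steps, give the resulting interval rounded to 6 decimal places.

f(1.930000) = -9.610490, f(3.250000) = 9.290340 (opposite signs)
step 1: m = 2.590000, f(m) = -3.170228 < 0 → root in [2.590000, 3.250000]
step 2: m = 2.920000, f(m) = 2.041287 > 0 → root in [2.590000, 2.920000]
step 3: m = 2.755000, f(m) = -0.778959 < 0 → root in [2.755000, 2.920000]

[2.755000, 2.920000]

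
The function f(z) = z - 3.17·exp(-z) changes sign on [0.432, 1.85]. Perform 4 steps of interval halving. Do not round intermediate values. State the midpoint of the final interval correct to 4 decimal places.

1.0967

f(0.432000) = -1.625994, f(1.850000) = 1.351558 (opposite signs)
step 1: m = 1.141000, f(m) = 0.128187 > 0 → root in [0.432000, 1.141000]
step 2: m = 0.786500, f(m) = -0.657232 < 0 → root in [0.786500, 1.141000]
step 3: m = 0.963750, f(m) = -0.245477 < 0 → root in [0.963750, 1.141000]
step 4: m = 1.052375, f(m) = -0.054296 < 0 → root in [1.052375, 1.141000]
Midpoint of [1.052375, 1.141000] = 1.096688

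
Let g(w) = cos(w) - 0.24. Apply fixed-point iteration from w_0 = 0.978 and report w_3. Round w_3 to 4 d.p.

0.5186

w_1 = g(0.978000) = 0.318682
w_2 = g(0.318682) = 0.709649
w_3 = g(0.709649) = 0.518591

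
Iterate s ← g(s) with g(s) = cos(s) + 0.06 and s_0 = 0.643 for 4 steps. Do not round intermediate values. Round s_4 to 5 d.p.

s_1 = g(0.643000) = 0.860301
s_2 = g(0.860301) = 0.712210
s_3 = g(0.712210) = 0.816920
s_4 = g(0.816920) = 0.744470

0.74447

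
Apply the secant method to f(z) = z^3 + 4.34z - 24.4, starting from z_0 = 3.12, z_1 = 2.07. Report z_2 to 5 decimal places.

f(z_0) = 19.512128, f(z_1) = -6.546457
z_2 = 2.070000 - (-6.546457)·(2.070000 - 3.120000)/(-6.546457 - (19.512128)) = 2.333782; f(z_2) = -1.560357

2.33378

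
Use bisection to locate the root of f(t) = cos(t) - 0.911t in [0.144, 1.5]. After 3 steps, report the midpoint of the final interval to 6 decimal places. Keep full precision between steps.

f(0.144000) = 0.858466, f(1.500000) = -1.295763 (opposite signs)
step 1: m = 0.822000, f(m) = -0.068084 < 0 → root in [0.144000, 0.822000]
step 2: m = 0.483000, f(m) = 0.445593 > 0 → root in [0.483000, 0.822000]
step 3: m = 0.652500, f(m) = 0.200141 > 0 → root in [0.652500, 0.822000]
Midpoint of [0.652500, 0.822000] = 0.737250

0.737250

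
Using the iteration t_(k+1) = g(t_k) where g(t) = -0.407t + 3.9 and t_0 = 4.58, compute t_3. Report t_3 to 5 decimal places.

2.64995

t_1 = g(4.580000) = 2.035940
t_2 = g(2.035940) = 3.071372
t_3 = g(3.071372) = 2.649951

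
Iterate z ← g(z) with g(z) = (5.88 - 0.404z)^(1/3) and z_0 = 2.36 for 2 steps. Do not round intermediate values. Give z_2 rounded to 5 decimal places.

z_1 = g(2.360000) = 1.701563
z_2 = g(1.701563) = 1.731653

1.73165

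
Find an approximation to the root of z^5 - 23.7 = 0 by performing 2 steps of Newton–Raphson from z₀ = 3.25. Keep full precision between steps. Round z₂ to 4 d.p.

2.2112

Newton update: z ← z − f(z)/f'(z).
f'(z) = 5z⁴
z_0 = 3.250000: f = 338.890820, f' = 557.832031 → z_1 = 3.250000 - (338.890820)/(557.832031) = 2.642486
z_1 = 2.642486: f = 105.143763, f' = 243.792715 → z_2 = 2.642486 - (105.143763)/(243.792715) = 2.211202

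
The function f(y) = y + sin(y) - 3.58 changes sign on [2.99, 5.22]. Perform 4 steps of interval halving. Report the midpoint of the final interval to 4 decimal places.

4.5928

f(2.990000) = -0.438987, f(5.220000) = 0.766092 (opposite signs)
step 1: m = 4.105000, f(m) = -0.296141 < 0 → root in [4.105000, 5.220000]
step 2: m = 4.662500, f(m) = 0.083744 > 0 → root in [4.105000, 4.662500]
step 3: m = 4.383750, f(m) = -0.142732 < 0 → root in [4.383750, 4.662500]
step 4: m = 4.523125, f(m) = -0.039018 < 0 → root in [4.523125, 4.662500]
Midpoint of [4.523125, 4.662500] = 4.592812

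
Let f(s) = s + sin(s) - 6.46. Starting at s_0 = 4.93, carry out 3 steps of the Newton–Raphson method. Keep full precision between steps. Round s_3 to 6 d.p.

Newton update: s ← s − f(s)/f'(s).
f'(s) = 1 + cos(s)
s_0 = 4.930000: f = -2.506416, f' = 1.215898 → s_1 = 4.930000 - (-2.506416)/(1.215898) = 6.991371
s_1 = 6.991371: f = 1.181828, f' = 1.759543 → s_2 = 6.991371 - (1.181828)/(1.759543) = 6.319704
s_2 = 6.319704: f = -0.103786, f' = 1.999333 → s_3 = 6.319704 - (-0.103786)/(1.999333) = 6.371614

6.371614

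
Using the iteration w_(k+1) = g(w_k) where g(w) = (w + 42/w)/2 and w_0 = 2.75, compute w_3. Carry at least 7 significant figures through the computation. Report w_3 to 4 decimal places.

w_1 = g(2.750000) = 9.011364
w_2 = g(9.011364) = 6.836073
w_3 = g(6.836073) = 6.489976

6.4900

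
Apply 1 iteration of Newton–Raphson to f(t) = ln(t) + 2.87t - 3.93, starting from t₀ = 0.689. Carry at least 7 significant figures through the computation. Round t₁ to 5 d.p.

1.22704

f'(t) = 1/t + 2.87
t_0 = 0.689000: f = -2.325084, f' = 4.321379 → t_1 = 0.689000 - (-2.325084)/(4.321379) = 1.227042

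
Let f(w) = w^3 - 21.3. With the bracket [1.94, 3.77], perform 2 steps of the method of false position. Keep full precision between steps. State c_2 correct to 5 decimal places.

False-position update: c = (a·f(b) − b·f(a))/(f(b) − f(a)); replace the endpoint whose sign matches f(c).
f(1.940000) = -13.998616, f(3.770000) = 32.282633
step 1: c = 2.493517, f(c) = -5.796238 < 0 → new bracket [2.493517, 3.770000]
step 2: c = 2.687819, f(c) = -1.882196 < 0 → new bracket [2.687819, 3.770000]

2.68782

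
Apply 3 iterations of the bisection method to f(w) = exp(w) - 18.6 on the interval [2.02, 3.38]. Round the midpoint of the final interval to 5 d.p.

2.95500

f(2.020000) = -11.061675, f(3.380000) = 10.770771 (opposite signs)
step 1: m = 2.700000, f(m) = -3.720268 < 0 → root in [2.700000, 3.380000]
step 2: m = 3.040000, f(m) = 2.305243 > 0 → root in [2.700000, 3.040000]
step 3: m = 2.870000, f(m) = -0.962982 < 0 → root in [2.870000, 3.040000]
Midpoint of [2.870000, 3.040000] = 2.955000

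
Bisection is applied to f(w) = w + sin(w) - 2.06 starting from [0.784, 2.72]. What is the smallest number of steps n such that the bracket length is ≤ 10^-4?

15

Initial width b − a = 2.72 − 0.784 = 1.936000.
After n steps the width is (b−a)/2^n; need (b−a)/2^n ≤ 10^-4.
So n ≥ log₂(1.936000/10^-4) = log₂(19360.0000) ≈ 14.2408.
Hence n = 15.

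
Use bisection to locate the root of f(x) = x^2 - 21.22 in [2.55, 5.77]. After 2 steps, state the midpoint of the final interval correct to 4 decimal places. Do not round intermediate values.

f(2.550000) = -14.717500, f(5.770000) = 12.072900 (opposite signs)
step 1: m = 4.160000, f(m) = -3.914400 < 0 → root in [4.160000, 5.770000]
step 2: m = 4.965000, f(m) = 3.431225 > 0 → root in [4.160000, 4.965000]
Midpoint of [4.160000, 4.965000] = 4.562500

4.5625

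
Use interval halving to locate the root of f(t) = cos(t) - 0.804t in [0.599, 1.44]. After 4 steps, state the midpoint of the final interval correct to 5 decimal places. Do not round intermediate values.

f(0.599000) = 0.344304, f(1.440000) = -1.027336 (opposite signs)
step 1: m = 1.019500, f(m) = -0.295886 < 0 → root in [0.599000, 1.019500]
step 2: m = 0.809250, f(m) = 0.039404 > 0 → root in [0.809250, 1.019500]
step 3: m = 0.914375, f(m) = -0.124872 < 0 → root in [0.809250, 0.914375]
step 4: m = 0.861812, f(m) = -0.041834 < 0 → root in [0.809250, 0.861812]
Midpoint of [0.809250, 0.861812] = 0.835531

0.83553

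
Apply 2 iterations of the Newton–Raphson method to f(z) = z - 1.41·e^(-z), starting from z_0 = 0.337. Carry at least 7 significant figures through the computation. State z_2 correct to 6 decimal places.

f'(z) = 1 + 1.41·e^(-z)
z_0 = 0.337000: f = -0.669611, f' = 2.006611 → z_1 = 0.337000 - (-0.669611)/(2.006611) = 0.670703
z_1 = 0.670703: f = -0.050300, f' = 1.721002 → z_2 = 0.670703 - (-0.050300)/(1.721002) = 0.699930

0.699930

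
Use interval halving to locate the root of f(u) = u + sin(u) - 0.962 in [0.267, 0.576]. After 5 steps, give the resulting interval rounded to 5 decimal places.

[0.48909, 0.49875]

f(0.267000) = -0.431161, f(0.576000) = 0.158674 (opposite signs)
step 1: m = 0.421500, f(m) = -0.131370 < 0 → root in [0.421500, 0.576000]
step 2: m = 0.498750, f(m) = 0.015078 > 0 → root in [0.421500, 0.498750]
step 3: m = 0.460125, f(m) = -0.057815 < 0 → root in [0.460125, 0.498750]
step 4: m = 0.479437, f(m) = -0.021282 < 0 → root in [0.479437, 0.498750]
step 5: m = 0.489094, f(m) = -0.003080 < 0 → root in [0.489094, 0.498750]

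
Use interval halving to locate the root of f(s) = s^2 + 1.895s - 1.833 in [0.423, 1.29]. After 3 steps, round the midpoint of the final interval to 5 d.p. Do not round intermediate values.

f(0.423000) = -0.852486, f(1.290000) = 2.275650 (opposite signs)
step 1: m = 0.856500, f(m) = 0.523660 > 0 → root in [0.423000, 0.856500]
step 2: m = 0.639750, f(m) = -0.211394 < 0 → root in [0.639750, 0.856500]
step 3: m = 0.748125, f(m) = 0.144388 > 0 → root in [0.639750, 0.748125]
Midpoint of [0.639750, 0.748125] = 0.693938

0.69394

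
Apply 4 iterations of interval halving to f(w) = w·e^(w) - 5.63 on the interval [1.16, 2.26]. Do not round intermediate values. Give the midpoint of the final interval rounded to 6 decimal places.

f(1.160000) = -1.929677, f(2.260000) = 16.027782 (opposite signs)
step 1: m = 1.710000, f(m) = 3.824524 > 0 → root in [1.160000, 1.710000]
step 2: m = 1.435000, f(m) = 0.396491 > 0 → root in [1.160000, 1.435000]
step 3: m = 1.297500, f(m) = -0.880975 < 0 → root in [1.297500, 1.435000]
step 4: m = 1.366250, f(m) = -0.273452 < 0 → root in [1.366250, 1.435000]
Midpoint of [1.366250, 1.435000] = 1.400625

1.400625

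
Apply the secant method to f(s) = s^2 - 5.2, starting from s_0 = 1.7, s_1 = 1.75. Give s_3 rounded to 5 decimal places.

Secant update: s_(k+1) = s_k − f(s_k)·(s_k − s_(k-1))/(f(s_k) − f(s_(k-1))).
f(s_0) = -2.310000, f(s_1) = -2.137500
s_2 = 1.750000 - (-2.137500)·(1.750000 - 1.700000)/(-2.137500 - (-2.310000)) = 2.369565; f(s_2) = 0.414839
s_3 = 2.369565 - (0.414839)·(2.369565 - 1.750000)/(0.414839 - (-2.137500)) = 2.268865; f(s_3) = -0.052250

2.26887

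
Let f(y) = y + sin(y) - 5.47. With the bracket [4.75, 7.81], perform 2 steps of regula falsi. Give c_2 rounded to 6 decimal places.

f(4.750000) = -1.719293, f(7.810000) = 3.339033
step 1: c = 5.790075, f(c) = -0.153294 < 0 → new bracket [5.790075, 7.810000]
step 2: c = 5.878738, f(c) = 0.015227 > 0 → new bracket [5.790075, 5.878738]

5.878738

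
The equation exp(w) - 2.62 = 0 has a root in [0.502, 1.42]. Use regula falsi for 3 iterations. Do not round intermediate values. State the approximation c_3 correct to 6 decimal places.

False-position update: c = (a·f(b) − b·f(a))/(f(b) − f(a)); replace the endpoint whose sign matches f(c).
f(0.502000) = -0.967978, f(1.420000) = 1.517120
step 1: c = 0.859573, f(c) = -0.257848 < 0 → new bracket [0.859573, 1.420000]
step 2: c = 0.940986, f(c) = -0.057494 < 0 → new bracket [0.940986, 1.420000]
step 3: c = 0.958476, f(c) = -0.012281 < 0 → new bracket [0.958476, 1.420000]

0.958476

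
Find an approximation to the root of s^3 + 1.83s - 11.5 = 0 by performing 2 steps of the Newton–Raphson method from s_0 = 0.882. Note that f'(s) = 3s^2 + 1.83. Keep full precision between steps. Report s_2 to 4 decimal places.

s_0 = 0.882000: f = -9.199811, f' = 4.163772 → s_1 = 0.882000 - (-9.199811)/(4.163772) = 3.091490
s_1 = 3.091490: f = 23.703745, f' = 30.501924 → s_2 = 3.091490 - (23.703745)/(30.501924) = 2.314367

2.3144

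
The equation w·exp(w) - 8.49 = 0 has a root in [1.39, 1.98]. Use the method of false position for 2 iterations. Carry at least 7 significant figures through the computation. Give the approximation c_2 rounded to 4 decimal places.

f(1.390000) = -2.909358, f(1.980000) = 5.850631
step 1: c = 1.585950, f(c) = -0.744331 < 0 → new bracket [1.585950, 1.980000]
step 2: c = 1.630424, f(c) = -0.164991 < 0 → new bracket [1.630424, 1.980000]

1.6304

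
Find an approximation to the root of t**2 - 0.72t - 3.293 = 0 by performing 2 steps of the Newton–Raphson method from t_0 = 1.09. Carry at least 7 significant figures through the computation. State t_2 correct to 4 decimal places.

2.3463

Newton update: t ← t − f(t)/f'(t).
f'(t) = 2t - 0.72
t_0 = 1.090000: f = -2.889700, f' = 1.460000 → t_1 = 1.090000 - (-2.889700)/(1.460000) = 3.069247
t_1 = 3.069247: f = 3.917417, f' = 5.418493 → t_2 = 3.069247 - (3.917417)/(5.418493) = 2.346275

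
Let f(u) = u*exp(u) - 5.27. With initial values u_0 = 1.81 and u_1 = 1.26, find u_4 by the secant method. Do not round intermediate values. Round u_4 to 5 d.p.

f(u_0) = 5.789910, f(u_1) = -0.827969
u_2 = 1.260000 - (-0.827969)·(1.260000 - 1.810000)/(-0.827969 - (5.789910)) = 1.328811; f(u_2) = -0.251678
u_3 = 1.328811 - (-0.251678)·(1.328811 - 1.260000)/(-0.251678 - (-0.827969)) = 1.358862; f(u_3) = 0.018369
u_4 = 1.358862 - (0.018369)·(1.358862 - 1.328811)/(0.018369 - (-0.251678)) = 1.356818; f(u_4) = -0.000369

1.35682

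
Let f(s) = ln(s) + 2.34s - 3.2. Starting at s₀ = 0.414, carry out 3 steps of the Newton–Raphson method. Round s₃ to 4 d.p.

Newton update: s ← s − f(s)/f'(s).
f'(s) = 1/s + 2.34
s_0 = 0.414000: f = -3.113129, f' = 4.755459 → s_1 = 0.414000 - (-3.113129)/(4.755459) = 1.068643
s_1 = 1.068643: f = -0.632985, f' = 3.275766 → s_2 = 1.068643 - (-0.632985)/(3.275766) = 1.261876
s_2 = 1.261876: f = -0.014611, f' = 3.132471 → s_3 = 1.261876 - (-0.014611)/(3.132471) = 1.266540

1.2665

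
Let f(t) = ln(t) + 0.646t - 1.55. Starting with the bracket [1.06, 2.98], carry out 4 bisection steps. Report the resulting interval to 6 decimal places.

f(1.060000) = -0.806971, f(2.980000) = 1.467003 (opposite signs)
step 1: m = 2.020000, f(m) = 0.458018 > 0 → root in [1.060000, 2.020000]
step 2: m = 1.540000, f(m) = -0.123378 < 0 → root in [1.540000, 2.020000]
step 3: m = 1.780000, f(m) = 0.176493 > 0 → root in [1.540000, 1.780000]
step 4: m = 1.660000, f(m) = 0.029178 > 0 → root in [1.540000, 1.660000]

[1.540000, 1.660000]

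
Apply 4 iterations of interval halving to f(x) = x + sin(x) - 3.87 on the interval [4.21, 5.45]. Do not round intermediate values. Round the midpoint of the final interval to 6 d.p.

4.868750

f(4.210000) = -0.536435, f(5.450000) = 0.839923 (opposite signs)
step 1: m = 4.830000, f(m) = -0.033092 < 0 → root in [4.830000, 5.450000]
step 2: m = 5.140000, f(m) = 0.360041 > 0 → root in [4.830000, 5.140000]
step 3: m = 4.985000, f(m) = 0.151929 > 0 → root in [4.830000, 4.985000]
step 4: m = 4.907500, f(m) = 0.056474 > 0 → root in [4.830000, 4.907500]
Midpoint of [4.830000, 4.907500] = 4.868750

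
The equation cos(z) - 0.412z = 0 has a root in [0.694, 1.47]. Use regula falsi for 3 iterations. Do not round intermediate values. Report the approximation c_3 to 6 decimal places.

1.100245

False-position update: c = (a·f(b) − b·f(a))/(f(b) − f(a)); replace the endpoint whose sign matches f(c).
f(0.694000) = 0.482766, f(1.470000) = -0.505014
step 1: c = 1.073261, f(c) = 0.035078 > 0 → new bracket [1.073261, 1.470000]
step 2: c = 1.099028, f(c) = 0.001662 > 0 → new bracket [1.099028, 1.470000]
step 3: c = 1.100245, f(c) = 0.000076 > 0 → new bracket [1.100245, 1.470000]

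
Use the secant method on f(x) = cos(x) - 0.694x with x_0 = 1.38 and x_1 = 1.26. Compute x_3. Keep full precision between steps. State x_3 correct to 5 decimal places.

f(x_0) = -0.768079, f(x_1) = -0.568623
x_2 = 1.260000 - (-0.568623)·(1.260000 - 1.380000)/(-0.568623 - (-0.768079)) = 0.917896; f(x_2) = -0.029527
x_3 = 0.917896 - (-0.029527)·(0.917896 - 1.260000)/(-0.029527 - (-0.568623)) = 0.899158; f(x_3) = -0.001747

0.89916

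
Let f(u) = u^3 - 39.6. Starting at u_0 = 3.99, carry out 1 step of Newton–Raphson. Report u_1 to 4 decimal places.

f'(u) = 3u^2
u_0 = 3.990000: f = 23.921199, f' = 47.760300 → u_1 = 3.990000 - (23.921199)/(47.760300) = 3.489141

3.4891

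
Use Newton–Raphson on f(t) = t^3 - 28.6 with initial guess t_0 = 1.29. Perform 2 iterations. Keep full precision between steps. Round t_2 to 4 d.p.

f'(t) = 3t^2
t_0 = 1.290000: f = -26.453311, f' = 4.992300 → t_1 = 1.290000 - (-26.453311)/(4.992300) = 6.588822
t_1 = 6.588822: f = 257.437782, f' = 130.237741 → t_2 = 6.588822 - (257.437782)/(130.237741) = 4.612147

4.6121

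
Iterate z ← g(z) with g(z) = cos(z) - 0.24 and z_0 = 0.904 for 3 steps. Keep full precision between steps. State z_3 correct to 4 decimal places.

z_1 = g(0.904000) = 0.378472
z_2 = g(0.378472) = 0.689230
z_3 = g(0.689230) = 0.531736

0.5317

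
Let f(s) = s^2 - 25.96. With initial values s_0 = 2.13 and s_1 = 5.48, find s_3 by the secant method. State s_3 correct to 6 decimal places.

5.089559

f(s_0) = -21.423100, f(s_1) = 4.070400
s_2 = 5.480000 - (4.070400)·(5.480000 - 2.130000)/(4.070400 - (-21.423100)) = 4.945125; f(s_2) = -1.505740
s_3 = 4.945125 - (-1.505740)·(4.945125 - 5.480000)/(-1.505740 - (4.070400)) = 5.089559; f(s_3) = -0.056393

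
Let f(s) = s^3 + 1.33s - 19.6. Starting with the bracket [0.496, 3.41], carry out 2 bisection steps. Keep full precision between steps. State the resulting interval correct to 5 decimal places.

f(0.496000) = -18.818296, f(3.410000) = 24.587121 (opposite signs)
step 1: m = 1.953000, f(m) = -9.553360 < 0 → root in [1.953000, 3.410000]
step 2: m = 2.681500, f(m) = 3.247566 > 0 → root in [1.953000, 2.681500]

[1.95300, 2.68150]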